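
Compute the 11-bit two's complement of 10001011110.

Original (sign bit 1, negative): 10001011110
Step 1 - Invert all bits: 01110100001
Step 2 - Add 1: 01110100010
Verification: 10001011110 + 01110100010 = 100000000000; discarding the end carry (carry out of the top bit) leaves the 11-bit value 00000000000, as required for x + (-x)



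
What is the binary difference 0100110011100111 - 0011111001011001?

Method 1 - Direct subtraction (column by column from the right: bit − bit − borrow-in; if negative, add 2 and borrow 1 from the next column):
borrow: 0111110000110000
        0100110011100111
-       0011111001011001
------------------------
        0000111010001110

Method 2 - Add two's complement:
Two's complement of 0011111001011001: invert → 1100000110100110, add 1 → 1100000110100111
  0100110011100111
+ 1100000110100111
------------------
 10000111010001110  (end carry out of the top bit = 1)
Discarding the end carry: 0000111010001110
Decimal check:
  0100110011100111 = 16384 + 2048 + 1024 + 128 + 64 + 32 + 4 + 2 + 1 = 19687
  0011111001011001 = 8192 + 4096 + 2048 + 1024 + 512 + 64 + 16 + 8 + 1 = 15961
  19687 - 15961 = 3726, and 0000111010001110 = 2048 + 1024 + 512 + 128 + 8 + 4 + 2 = 3726 ✓



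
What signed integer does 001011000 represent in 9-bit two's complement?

Binary: 001011000
Sign bit: 0 (non-negative)
Read directly as an unsigned value:
001011000 = 64 + 16 + 8 = 88
Value: 88



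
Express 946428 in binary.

Using repeated division by 2:
946428 ÷ 2 = 473214 remainder 0
473214 ÷ 2 = 236607 remainder 0
236607 ÷ 2 = 118303 remainder 1
118303 ÷ 2 = 59151 remainder 1
59151 ÷ 2 = 29575 remainder 1
29575 ÷ 2 = 14787 remainder 1
14787 ÷ 2 = 7393 remainder 1
7393 ÷ 2 = 3696 remainder 1
3696 ÷ 2 = 1848 remainder 0
1848 ÷ 2 = 924 remainder 0
924 ÷ 2 = 462 remainder 0
462 ÷ 2 = 231 remainder 0
231 ÷ 2 = 115 remainder 1
115 ÷ 2 = 57 remainder 1
57 ÷ 2 = 28 remainder 1
28 ÷ 2 = 14 remainder 0
14 ÷ 2 = 7 remainder 0
7 ÷ 2 = 3 remainder 1
3 ÷ 2 = 1 remainder 1
1 ÷ 2 = 0 remainder 1
Reading remainders bottom to top: 11100111000011111100



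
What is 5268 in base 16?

Using repeated division by 16 (digits 10–15 are A–F):
5268 ÷ 16 = 329 remainder 4
329 ÷ 16 = 20 remainder 9
20 ÷ 16 = 1 remainder 4
1 ÷ 16 = 0 remainder 1
Reading remainders bottom to top: 1494



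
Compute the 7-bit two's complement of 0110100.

Original: 0110100
Step 1 - Invert all bits: 1001011
Step 2 - Add 1: 1001100
Verification: 0110100 + 1001100 = 10000000; discarding the end carry (carry out of the top bit) leaves the 7-bit value 0000000, as required for x + (-x)



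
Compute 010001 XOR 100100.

XOR: 1 when bits differ
  010001
^ 100100
--------
  110101
Decimal: 17 ^ 36 = 53



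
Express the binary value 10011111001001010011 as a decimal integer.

Sum of powers of 2 for each 1-bit:
2^0 + 2^1 + 2^4 + 2^6 + 2^9 + 2^12 + 2^13 + 2^14 + 2^15 + 2^16 + 2^19
= 1 + 2 + 16 + 64 + 512 + 4096 + 8192 + 16384 + 32768 + 65536 + 524288
= 651859



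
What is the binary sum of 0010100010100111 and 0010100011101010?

Add column by column from the right: bit + bit + carry-in; write the sum mod 2, carry 1 when the sum is 2 or 3.
carry:  0101000111011100
        0010100010100111
+       0010100011101010
------------------------
       00101000110010001
(the carry out of the leftmost column, 0, becomes the leading bit)
Decimal check:
  0010100010100111 = 8192 + 2048 + 128 + 32 + 4 + 2 + 1 = 10407
  0010100011101010 = 8192 + 2048 + 128 + 64 + 32 + 8 + 2 = 10474
  10407 + 10474 = 20881, and 00101000110010001 = 16384 + 4096 + 256 + 128 + 16 + 1 = 20881 ✓



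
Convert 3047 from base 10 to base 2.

Using repeated division by 2:
3047 ÷ 2 = 1523 remainder 1
1523 ÷ 2 = 761 remainder 1
761 ÷ 2 = 380 remainder 1
380 ÷ 2 = 190 remainder 0
190 ÷ 2 = 95 remainder 0
95 ÷ 2 = 47 remainder 1
47 ÷ 2 = 23 remainder 1
23 ÷ 2 = 11 remainder 1
11 ÷ 2 = 5 remainder 1
5 ÷ 2 = 2 remainder 1
2 ÷ 2 = 1 remainder 0
1 ÷ 2 = 0 remainder 1
Reading remainders bottom to top: 101111100111



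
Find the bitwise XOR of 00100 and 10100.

XOR: 1 when bits differ
  00100
^ 10100
-------
  10000
Decimal: 4 ^ 20 = 16



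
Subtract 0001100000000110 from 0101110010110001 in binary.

Method 1 - Direct subtraction (column by column from the right: bit − bit − borrow-in; if negative, add 2 and borrow 1 from the next column):
borrow: 0000000000011100
        0101110010110001
-       0001100000000110
------------------------
        0100010010101011

Method 2 - Add two's complement:
Two's complement of 0001100000000110: invert → 1110011111111001, add 1 → 1110011111111010
  0101110010110001
+ 1110011111111010
------------------
 10100010010101011  (end carry out of the top bit = 1)
Discarding the end carry: 0100010010101011
Decimal check:
  0101110010110001 = 16384 + 4096 + 2048 + 1024 + 128 + 32 + 16 + 1 = 23729
  0001100000000110 = 4096 + 2048 + 4 + 2 = 6150
  23729 - 6150 = 17579, and 0100010010101011 = 16384 + 1024 + 128 + 32 + 8 + 2 + 1 = 17579 ✓



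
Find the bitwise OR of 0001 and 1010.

OR: 1 when either bit is 1
  0001
| 1010
------
  1011
Decimal: 1 | 10 = 11



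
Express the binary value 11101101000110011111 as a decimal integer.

Sum of powers of 2 for each 1-bit:
2^0 + 2^1 + 2^2 + 2^3 + 2^4 + 2^7 + 2^8 + 2^12 + 2^14 + 2^15 + 2^17 + 2^18 + 2^19
= 1 + 2 + 4 + 8 + 16 + 128 + 256 + 4096 + 16384 + 32768 + 131072 + 262144 + 524288
= 971167



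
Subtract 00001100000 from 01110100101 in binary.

Method 1 - Direct subtraction (column by column from the right: bit − bit − borrow-in; if negative, add 2 and borrow 1 from the next column):
borrow: 00010000000
        01110100101
-       00001100000
-------------------
        01101000101

Method 2 - Add two's complement:
Two's complement of 00001100000: invert → 11110011111, add 1 → 11110100000
  01110100101
+ 11110100000
-------------
 101101000101  (end carry out of the top bit = 1)
Discarding the end carry: 01101000101
Decimal check:
  01110100101 = 512 + 256 + 128 + 32 + 4 + 1 = 933
  00001100000 = 64 + 32 = 96
  933 - 96 = 837, and 01101000101 = 512 + 256 + 64 + 4 + 1 = 837 ✓



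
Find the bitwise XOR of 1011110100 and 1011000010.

XOR: 1 when bits differ
  1011110100
^ 1011000010
------------
  0000110110
Decimal: 756 ^ 706 = 54



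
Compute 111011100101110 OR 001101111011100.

OR: 1 when either bit is 1
  111011100101110
| 001101111011100
-----------------
  111111111111110
Decimal: 30510 | 7132 = 32766



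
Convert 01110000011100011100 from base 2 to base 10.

Sum of powers of 2 for each 1-bit:
2^2 + 2^3 + 2^4 + 2^8 + 2^9 + 2^10 + 2^16 + 2^17 + 2^18
= 4 + 8 + 16 + 256 + 512 + 1024 + 65536 + 131072 + 262144
= 460572



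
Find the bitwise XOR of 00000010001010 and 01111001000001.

XOR: 1 when bits differ
  00000010001010
^ 01111001000001
----------------
  01111011001011
Decimal: 138 ^ 7745 = 7883



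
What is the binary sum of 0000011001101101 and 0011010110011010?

Add column by column from the right: bit + bit + carry-in; write the sum mod 2, carry 1 when the sum is 2 or 3.
carry:  0000111111110000
        0000011001101101
+       0011010110011010
------------------------
       00011110000000111
(the carry out of the leftmost column, 0, becomes the leading bit)
Decimal check:
  0000011001101101 = 1024 + 512 + 64 + 32 + 8 + 4 + 1 = 1645
  0011010110011010 = 8192 + 4096 + 1024 + 256 + 128 + 16 + 8 + 2 = 13722
  1645 + 13722 = 15367, and 00011110000000111 = 8192 + 4096 + 2048 + 1024 + 4 + 2 + 1 = 15367 ✓



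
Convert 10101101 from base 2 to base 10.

Sum of powers of 2 for each 1-bit:
2^0 + 2^2 + 2^3 + 2^5 + 2^7
= 1 + 4 + 8 + 32 + 128
= 173



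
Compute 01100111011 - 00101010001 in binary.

Method 1 - Direct subtraction (column by column from the right: bit − bit − borrow-in; if negative, add 2 and borrow 1 from the next column):
borrow: 01110000000
        01100111011
-       00101010001
-------------------
        00111101010

Method 2 - Add two's complement:
Two's complement of 00101010001: invert → 11010101110, add 1 → 11010101111
  01100111011
+ 11010101111
-------------
 100111101010  (end carry out of the top bit = 1)
Discarding the end carry: 00111101010
Decimal check:
  01100111011 = 512 + 256 + 32 + 16 + 8 + 2 + 1 = 827
  00101010001 = 256 + 64 + 16 + 1 = 337
  827 - 337 = 490, and 00111101010 = 256 + 128 + 64 + 32 + 8 + 2 = 490 ✓



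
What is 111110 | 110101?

OR: 1 when either bit is 1
  111110
| 110101
--------
  111111
Decimal: 62 | 53 = 63



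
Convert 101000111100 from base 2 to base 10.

Sum of powers of 2 for each 1-bit:
2^2 + 2^3 + 2^4 + 2^5 + 2^9 + 2^11
= 4 + 8 + 16 + 32 + 512 + 2048
= 2620



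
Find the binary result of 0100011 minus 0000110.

Method 1 - Direct subtraction (column by column from the right: bit − bit − borrow-in; if negative, add 2 and borrow 1 from the next column):
borrow: 0111000
        0100011
-       0000110
---------------
        0011101

Method 2 - Add two's complement:
Two's complement of 0000110: invert → 1111001, add 1 → 1111010
  0100011
+ 1111010
---------
 10011101  (end carry out of the top bit = 1)
Discarding the end carry: 0011101
Decimal check:
  0100011 = 32 + 2 + 1 = 35
  0000110 = 4 + 2 = 6
  35 - 6 = 29, and 0011101 = 16 + 8 + 4 + 1 = 29 ✓



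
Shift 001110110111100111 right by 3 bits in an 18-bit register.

Original: 001110110111100111 (decimal 60903)
Shift right by 3 positions
Drop the 3 low bits; fill with zeros on the left
Result: 000001110110111100 (decimal 7612)
Equivalent: 60903 >> 3 = 60903 ÷ 2^3 = 7612



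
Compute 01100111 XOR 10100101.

XOR: 1 when bits differ
  01100111
^ 10100101
----------
  11000010
Decimal: 103 ^ 165 = 194



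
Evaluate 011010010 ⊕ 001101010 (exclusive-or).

XOR: 1 when bits differ
  011010010
^ 001101010
-----------
  010111000
Decimal: 210 ^ 106 = 184



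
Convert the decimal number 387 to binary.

Using repeated division by 2:
387 ÷ 2 = 193 remainder 1
193 ÷ 2 = 96 remainder 1
96 ÷ 2 = 48 remainder 0
48 ÷ 2 = 24 remainder 0
24 ÷ 2 = 12 remainder 0
12 ÷ 2 = 6 remainder 0
6 ÷ 2 = 3 remainder 0
3 ÷ 2 = 1 remainder 1
1 ÷ 2 = 0 remainder 1
Reading remainders bottom to top: 110000011



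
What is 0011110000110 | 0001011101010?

OR: 1 when either bit is 1
  0011110000110
| 0001011101010
---------------
  0011111101110
Decimal: 1926 | 746 = 2030



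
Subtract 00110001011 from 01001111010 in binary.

Method 1 - Direct subtraction (column by column from the right: bit − bit − borrow-in; if negative, add 2 and borrow 1 from the next column):
borrow: 01100011110
        01001111010
-       00110001011
-------------------
        00011101111

Method 2 - Add two's complement:
Two's complement of 00110001011: invert → 11001110100, add 1 → 11001110101
  01001111010
+ 11001110101
-------------
 100011101111  (end carry out of the top bit = 1)
Discarding the end carry: 00011101111
Decimal check:
  01001111010 = 512 + 64 + 32 + 16 + 8 + 2 = 634
  00110001011 = 256 + 128 + 8 + 2 + 1 = 395
  634 - 395 = 239, and 00011101111 = 128 + 64 + 32 + 8 + 4 + 2 + 1 = 239 ✓



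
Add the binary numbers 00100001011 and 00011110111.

Add column by column from the right: bit + bit + carry-in; write the sum mod 2, carry 1 when the sum is 2 or 3.
carry:  01111111110
        00100001011
+       00011110111
-------------------
       001000000010
(the carry out of the leftmost column, 0, becomes the leading bit)
Decimal check:
  00100001011 = 256 + 8 + 2 + 1 = 267
  00011110111 = 128 + 64 + 32 + 16 + 4 + 2 + 1 = 247
  267 + 247 = 514, and 001000000010 = 512 + 2 = 514 ✓



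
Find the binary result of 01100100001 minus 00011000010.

Method 1 - Direct subtraction (column by column from the right: bit − bit − borrow-in; if negative, add 2 and borrow 1 from the next column):
borrow: 00110111100
        01100100001
-       00011000010
-------------------
        01001011111

Method 2 - Add two's complement:
Two's complement of 00011000010: invert → 11100111101, add 1 → 11100111110
  01100100001
+ 11100111110
-------------
 101001011111  (end carry out of the top bit = 1)
Discarding the end carry: 01001011111
Decimal check:
  01100100001 = 512 + 256 + 32 + 1 = 801
  00011000010 = 128 + 64 + 2 = 194
  801 - 194 = 607, and 01001011111 = 512 + 64 + 16 + 8 + 4 + 2 + 1 = 607 ✓



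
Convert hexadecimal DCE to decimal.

Expand by place value (powers of 16):
Digit values: D = 13, C = 12, E = 14
DCE = 13 × 16^2 + 12 × 16^1 + 14 × 16^0
= 13 × 256 + 12 × 16 + 14 × 1
= 3328 + 192 + 14
= 3534



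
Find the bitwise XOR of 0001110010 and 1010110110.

XOR: 1 when bits differ
  0001110010
^ 1010110110
------------
  1011000100
Decimal: 114 ^ 694 = 708



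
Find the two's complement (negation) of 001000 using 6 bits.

Original: 001000
Step 1 - Invert all bits: 110111
Step 2 - Add 1: 111000
Verification: 001000 + 111000 = 1000000; discarding the end carry (carry out of the top bit) leaves the 6-bit value 000000, as required for x + (-x)



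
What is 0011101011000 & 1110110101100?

AND: 1 only when both bits are 1
  0011101011000
& 1110110101100
---------------
  0010100001000
Decimal: 1880 & 7596 = 1288



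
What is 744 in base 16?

Using repeated division by 16 (digits 10–15 are A–F):
744 ÷ 16 = 46 remainder 8
46 ÷ 16 = 2 remainder 14 (E)
2 ÷ 16 = 0 remainder 2
Reading remainders bottom to top: 2E8



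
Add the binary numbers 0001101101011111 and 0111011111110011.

Add column by column from the right: bit + bit + carry-in; write the sum mod 2, carry 1 when the sum is 2 or 3.
carry:  1111111111111110
        0001101101011111
+       0111011111110011
------------------------
       01001001101010010
(the carry out of the leftmost column, 0, becomes the leading bit)
Decimal check:
  0001101101011111 = 4096 + 2048 + 512 + 256 + 64 + 16 + 8 + 4 + 2 + 1 = 7007
  0111011111110011 = 16384 + 8192 + 4096 + 1024 + 512 + 256 + 128 + 64 + 32 + 16 + 2 + 1 = 30707
  7007 + 30707 = 37714, and 01001001101010010 = 32768 + 4096 + 512 + 256 + 64 + 16 + 2 = 37714 ✓



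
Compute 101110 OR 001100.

OR: 1 when either bit is 1
  101110
| 001100
--------
  101110
Decimal: 46 | 12 = 46



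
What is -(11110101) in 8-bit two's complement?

Original (sign bit 1, negative): 11110101
Step 1 - Invert all bits: 00001010
Step 2 - Add 1: 00001011
Verification: 11110101 + 00001011 = 100000000; discarding the end carry (carry out of the top bit) leaves the 8-bit value 00000000, as required for x + (-x)



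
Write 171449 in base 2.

Using repeated division by 2:
171449 ÷ 2 = 85724 remainder 1
85724 ÷ 2 = 42862 remainder 0
42862 ÷ 2 = 21431 remainder 0
21431 ÷ 2 = 10715 remainder 1
10715 ÷ 2 = 5357 remainder 1
5357 ÷ 2 = 2678 remainder 1
2678 ÷ 2 = 1339 remainder 0
1339 ÷ 2 = 669 remainder 1
669 ÷ 2 = 334 remainder 1
334 ÷ 2 = 167 remainder 0
167 ÷ 2 = 83 remainder 1
83 ÷ 2 = 41 remainder 1
41 ÷ 2 = 20 remainder 1
20 ÷ 2 = 10 remainder 0
10 ÷ 2 = 5 remainder 0
5 ÷ 2 = 2 remainder 1
2 ÷ 2 = 1 remainder 0
1 ÷ 2 = 0 remainder 1
Reading remainders bottom to top: 101001110110111001



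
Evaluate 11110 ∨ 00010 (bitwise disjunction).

OR: 1 when either bit is 1
  11110
| 00010
-------
  11110
Decimal: 30 | 2 = 30



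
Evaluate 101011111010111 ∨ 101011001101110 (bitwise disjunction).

OR: 1 when either bit is 1
  101011111010111
| 101011001101110
-----------------
  101011111111111
Decimal: 22487 | 22126 = 22527



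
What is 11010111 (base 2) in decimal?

Sum of powers of 2 for each 1-bit:
2^0 + 2^1 + 2^2 + 2^4 + 2^6 + 2^7
= 1 + 2 + 4 + 16 + 64 + 128
= 215



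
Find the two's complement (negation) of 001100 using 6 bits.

Original: 001100
Step 1 - Invert all bits: 110011
Step 2 - Add 1: 110100
Verification: 001100 + 110100 = 1000000; discarding the end carry (carry out of the top bit) leaves the 6-bit value 000000, as required for x + (-x)



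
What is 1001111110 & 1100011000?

AND: 1 only when both bits are 1
  1001111110
& 1100011000
------------
  1000011000
Decimal: 638 & 792 = 536



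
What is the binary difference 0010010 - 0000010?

Method 1 - Direct subtraction (column by column from the right: bit − bit − borrow-in; if negative, add 2 and borrow 1 from the next column):
borrow: 0000000
        0010010
-       0000010
---------------
        0010000

Method 2 - Add two's complement:
Two's complement of 0000010: invert → 1111101, add 1 → 1111110
  0010010
+ 1111110
---------
 10010000  (end carry out of the top bit = 1)
Discarding the end carry: 0010000
Decimal check:
  0010010 = 16 + 2 = 18
  0000010 = 2
  18 - 2 = 16, and 0010000 = 16 ✓



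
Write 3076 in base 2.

Using repeated division by 2:
3076 ÷ 2 = 1538 remainder 0
1538 ÷ 2 = 769 remainder 0
769 ÷ 2 = 384 remainder 1
384 ÷ 2 = 192 remainder 0
192 ÷ 2 = 96 remainder 0
96 ÷ 2 = 48 remainder 0
48 ÷ 2 = 24 remainder 0
24 ÷ 2 = 12 remainder 0
12 ÷ 2 = 6 remainder 0
6 ÷ 2 = 3 remainder 0
3 ÷ 2 = 1 remainder 1
1 ÷ 2 = 0 remainder 1
Reading remainders bottom to top: 110000000100



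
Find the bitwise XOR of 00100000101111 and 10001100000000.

XOR: 1 when bits differ
  00100000101111
^ 10001100000000
----------------
  10101100101111
Decimal: 2095 ^ 8960 = 11055



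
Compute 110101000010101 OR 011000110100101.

OR: 1 when either bit is 1
  110101000010101
| 011000110100101
-----------------
  111101110110101
Decimal: 27157 | 12709 = 31669



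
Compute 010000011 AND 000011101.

AND: 1 only when both bits are 1
  010000011
& 000011101
-----------
  000000001
Decimal: 131 & 29 = 1



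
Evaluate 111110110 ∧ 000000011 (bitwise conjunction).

AND: 1 only when both bits are 1
  111110110
& 000000011
-----------
  000000010
Decimal: 502 & 3 = 2



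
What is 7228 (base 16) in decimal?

Expand by place value (powers of 16):
7228 = 7 × 16^3 + 2 × 16^2 + 2 × 16^1 + 8 × 16^0
= 7 × 4096 + 2 × 256 + 2 × 16 + 8 × 1
= 28672 + 512 + 32 + 8
= 29224



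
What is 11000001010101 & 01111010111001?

AND: 1 only when both bits are 1
  11000001010101
& 01111010111001
----------------
  01000000010001
Decimal: 12373 & 7865 = 4113



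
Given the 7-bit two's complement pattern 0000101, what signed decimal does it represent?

Binary: 0000101
Sign bit: 0 (non-negative)
Read directly as an unsigned value:
0000101 = 4 + 1 = 5
Value: 5



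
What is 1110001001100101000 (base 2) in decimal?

Sum of powers of 2 for each 1-bit:
2^3 + 2^5 + 2^8 + 2^9 + 2^12 + 2^16 + 2^17 + 2^18
= 8 + 32 + 256 + 512 + 4096 + 65536 + 131072 + 262144
= 463656



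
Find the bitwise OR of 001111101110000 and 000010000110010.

OR: 1 when either bit is 1
  001111101110000
| 000010000110010
-----------------
  001111101110010
Decimal: 8048 | 1074 = 8050



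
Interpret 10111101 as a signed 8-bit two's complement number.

Binary: 10111101
Sign bit: 1 (negative)
Invert: 01000010
Add 1:  01000011
Magnitude: 01000011 = 64 + 2 + 1 = 67
Value: -67



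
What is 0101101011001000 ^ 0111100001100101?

XOR: 1 when bits differ
  0101101011001000
^ 0111100001100101
------------------
  0010001010101101
Decimal: 23240 ^ 30821 = 8877



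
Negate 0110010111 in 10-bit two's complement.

Original: 0110010111
Step 1 - Invert all bits: 1001101000
Step 2 - Add 1: 1001101001
Verification: 0110010111 + 1001101001 = 10000000000; discarding the end carry (carry out of the top bit) leaves the 10-bit value 0000000000, as required for x + (-x)



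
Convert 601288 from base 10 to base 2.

Using repeated division by 2:
601288 ÷ 2 = 300644 remainder 0
300644 ÷ 2 = 150322 remainder 0
150322 ÷ 2 = 75161 remainder 0
75161 ÷ 2 = 37580 remainder 1
37580 ÷ 2 = 18790 remainder 0
18790 ÷ 2 = 9395 remainder 0
9395 ÷ 2 = 4697 remainder 1
4697 ÷ 2 = 2348 remainder 1
2348 ÷ 2 = 1174 remainder 0
1174 ÷ 2 = 587 remainder 0
587 ÷ 2 = 293 remainder 1
293 ÷ 2 = 146 remainder 1
146 ÷ 2 = 73 remainder 0
73 ÷ 2 = 36 remainder 1
36 ÷ 2 = 18 remainder 0
18 ÷ 2 = 9 remainder 0
9 ÷ 2 = 4 remainder 1
4 ÷ 2 = 2 remainder 0
2 ÷ 2 = 1 remainder 0
1 ÷ 2 = 0 remainder 1
Reading remainders bottom to top: 10010010110011001000



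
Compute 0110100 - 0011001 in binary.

Method 1 - Direct subtraction (column by column from the right: bit − bit − borrow-in; if negative, add 2 and borrow 1 from the next column):
borrow: 0110110
        0110100
-       0011001
---------------
        0011011

Method 2 - Add two's complement:
Two's complement of 0011001: invert → 1100110, add 1 → 1100111
  0110100
+ 1100111
---------
 10011011  (end carry out of the top bit = 1)
Discarding the end carry: 0011011
Decimal check:
  0110100 = 32 + 16 + 4 = 52
  0011001 = 16 + 8 + 1 = 25
  52 - 25 = 27, and 0011011 = 16 + 8 + 2 + 1 = 27 ✓



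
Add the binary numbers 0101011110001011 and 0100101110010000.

Add column by column from the right: bit + bit + carry-in; write the sum mod 2, carry 1 when the sum is 2 or 3.
carry:  1011111100000000
        0101011110001011
+       0100101110010000
------------------------
       01010001100011011
(the carry out of the leftmost column, 0, becomes the leading bit)
Decimal check:
  0101011110001011 = 16384 + 4096 + 1024 + 512 + 256 + 128 + 8 + 2 + 1 = 22411
  0100101110010000 = 16384 + 2048 + 512 + 256 + 128 + 16 = 19344
  22411 + 19344 = 41755, and 01010001100011011 = 32768 + 8192 + 512 + 256 + 16 + 8 + 2 + 1 = 41755 ✓



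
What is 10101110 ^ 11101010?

XOR: 1 when bits differ
  10101110
^ 11101010
----------
  01000100
Decimal: 174 ^ 234 = 68



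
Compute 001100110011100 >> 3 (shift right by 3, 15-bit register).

Original: 001100110011100 (decimal 6556)
Shift right by 3 positions
Drop the 3 low bits; fill with zeros on the left
Result: 000001100110011 (decimal 819)
Equivalent: 6556 >> 3 = 6556 ÷ 2^3 = 819



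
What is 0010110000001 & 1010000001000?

AND: 1 only when both bits are 1
  0010110000001
& 1010000001000
---------------
  0010000000000
Decimal: 1409 & 5128 = 1024



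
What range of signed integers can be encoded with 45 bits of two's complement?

For 45-bit two's complement:
Minimum: -2^44 = -17592186044416
Maximum: 2^44 - 1 = 17592186044415



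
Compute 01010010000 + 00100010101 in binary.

Add column by column from the right: bit + bit + carry-in; write the sum mod 2, carry 1 when the sum is 2 or 3.
carry:  00000100000
        01010010000
+       00100010101
-------------------
       001110100101
(the carry out of the leftmost column, 0, becomes the leading bit)
Decimal check:
  01010010000 = 512 + 128 + 16 = 656
  00100010101 = 256 + 16 + 4 + 1 = 277
  656 + 277 = 933, and 001110100101 = 512 + 256 + 128 + 32 + 4 + 1 = 933 ✓



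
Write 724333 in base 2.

Using repeated division by 2:
724333 ÷ 2 = 362166 remainder 1
362166 ÷ 2 = 181083 remainder 0
181083 ÷ 2 = 90541 remainder 1
90541 ÷ 2 = 45270 remainder 1
45270 ÷ 2 = 22635 remainder 0
22635 ÷ 2 = 11317 remainder 1
11317 ÷ 2 = 5658 remainder 1
5658 ÷ 2 = 2829 remainder 0
2829 ÷ 2 = 1414 remainder 1
1414 ÷ 2 = 707 remainder 0
707 ÷ 2 = 353 remainder 1
353 ÷ 2 = 176 remainder 1
176 ÷ 2 = 88 remainder 0
88 ÷ 2 = 44 remainder 0
44 ÷ 2 = 22 remainder 0
22 ÷ 2 = 11 remainder 0
11 ÷ 2 = 5 remainder 1
5 ÷ 2 = 2 remainder 1
2 ÷ 2 = 1 remainder 0
1 ÷ 2 = 0 remainder 1
Reading remainders bottom to top: 10110000110101101101



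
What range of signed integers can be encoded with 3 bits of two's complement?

For 3-bit two's complement:
Minimum: -2^2 = -4
Maximum: 2^2 - 1 = 3



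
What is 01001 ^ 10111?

XOR: 1 when bits differ
  01001
^ 10111
-------
  11110
Decimal: 9 ^ 23 = 30



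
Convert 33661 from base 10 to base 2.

Using repeated division by 2:
33661 ÷ 2 = 16830 remainder 1
16830 ÷ 2 = 8415 remainder 0
8415 ÷ 2 = 4207 remainder 1
4207 ÷ 2 = 2103 remainder 1
2103 ÷ 2 = 1051 remainder 1
1051 ÷ 2 = 525 remainder 1
525 ÷ 2 = 262 remainder 1
262 ÷ 2 = 131 remainder 0
131 ÷ 2 = 65 remainder 1
65 ÷ 2 = 32 remainder 1
32 ÷ 2 = 16 remainder 0
16 ÷ 2 = 8 remainder 0
8 ÷ 2 = 4 remainder 0
4 ÷ 2 = 2 remainder 0
2 ÷ 2 = 1 remainder 0
1 ÷ 2 = 0 remainder 1
Reading remainders bottom to top: 1000001101111101



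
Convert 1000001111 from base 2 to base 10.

Sum of powers of 2 for each 1-bit:
2^0 + 2^1 + 2^2 + 2^3 + 2^9
= 1 + 2 + 4 + 8 + 512
= 527



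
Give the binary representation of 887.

Using repeated division by 2:
887 ÷ 2 = 443 remainder 1
443 ÷ 2 = 221 remainder 1
221 ÷ 2 = 110 remainder 1
110 ÷ 2 = 55 remainder 0
55 ÷ 2 = 27 remainder 1
27 ÷ 2 = 13 remainder 1
13 ÷ 2 = 6 remainder 1
6 ÷ 2 = 3 remainder 0
3 ÷ 2 = 1 remainder 1
1 ÷ 2 = 0 remainder 1
Reading remainders bottom to top: 1101110111



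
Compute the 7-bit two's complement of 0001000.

Original: 0001000
Step 1 - Invert all bits: 1110111
Step 2 - Add 1: 1111000
Verification: 0001000 + 1111000 = 10000000; discarding the end carry (carry out of the top bit) leaves the 7-bit value 0000000, as required for x + (-x)



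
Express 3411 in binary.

Using repeated division by 2:
3411 ÷ 2 = 1705 remainder 1
1705 ÷ 2 = 852 remainder 1
852 ÷ 2 = 426 remainder 0
426 ÷ 2 = 213 remainder 0
213 ÷ 2 = 106 remainder 1
106 ÷ 2 = 53 remainder 0
53 ÷ 2 = 26 remainder 1
26 ÷ 2 = 13 remainder 0
13 ÷ 2 = 6 remainder 1
6 ÷ 2 = 3 remainder 0
3 ÷ 2 = 1 remainder 1
1 ÷ 2 = 0 remainder 1
Reading remainders bottom to top: 110101010011



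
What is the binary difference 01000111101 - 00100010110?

Method 1 - Direct subtraction (column by column from the right: bit − bit − borrow-in; if negative, add 2 and borrow 1 from the next column):
borrow: 01000001100
        01000111101
-       00100010110
-------------------
        00100100111

Method 2 - Add two's complement:
Two's complement of 00100010110: invert → 11011101001, add 1 → 11011101010
  01000111101
+ 11011101010
-------------
 100100100111  (end carry out of the top bit = 1)
Discarding the end carry: 00100100111
Decimal check:
  01000111101 = 512 + 32 + 16 + 8 + 4 + 1 = 573
  00100010110 = 256 + 16 + 4 + 2 = 278
  573 - 278 = 295, and 00100100111 = 256 + 32 + 4 + 2 + 1 = 295 ✓



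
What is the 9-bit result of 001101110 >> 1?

Original: 001101110 (decimal 110)
Shift right by 1 position
Drop the 1 low bit; fill with zero on the left
Result: 000110111 (decimal 55)
Equivalent: 110 >> 1 = 110 ÷ 2^1 = 55



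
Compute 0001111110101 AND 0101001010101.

AND: 1 only when both bits are 1
  0001111110101
& 0101001010101
---------------
  0001001010101
Decimal: 1013 & 2645 = 597



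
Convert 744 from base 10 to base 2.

Using repeated division by 2:
744 ÷ 2 = 372 remainder 0
372 ÷ 2 = 186 remainder 0
186 ÷ 2 = 93 remainder 0
93 ÷ 2 = 46 remainder 1
46 ÷ 2 = 23 remainder 0
23 ÷ 2 = 11 remainder 1
11 ÷ 2 = 5 remainder 1
5 ÷ 2 = 2 remainder 1
2 ÷ 2 = 1 remainder 0
1 ÷ 2 = 0 remainder 1
Reading remainders bottom to top: 1011101000



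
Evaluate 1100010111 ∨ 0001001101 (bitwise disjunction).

OR: 1 when either bit is 1
  1100010111
| 0001001101
------------
  1101011111
Decimal: 791 | 77 = 863



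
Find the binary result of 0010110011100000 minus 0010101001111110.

Method 1 - Direct subtraction (column by column from the right: bit − bit − borrow-in; if negative, add 2 and borrow 1 from the next column):
borrow: 0000010011111100
        0010110011100000
-       0010101001111110
------------------------
        0000001001100010

Method 2 - Add two's complement:
Two's complement of 0010101001111110: invert → 1101010110000001, add 1 → 1101010110000010
  0010110011100000
+ 1101010110000010
------------------
 10000001001100010  (end carry out of the top bit = 1)
Discarding the end carry: 0000001001100010
Decimal check:
  0010110011100000 = 8192 + 2048 + 1024 + 128 + 64 + 32 = 11488
  0010101001111110 = 8192 + 2048 + 512 + 64 + 32 + 16 + 8 + 4 + 2 = 10878
  11488 - 10878 = 610, and 0000001001100010 = 512 + 64 + 32 + 2 = 610 ✓



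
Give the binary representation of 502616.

Using repeated division by 2:
502616 ÷ 2 = 251308 remainder 0
251308 ÷ 2 = 125654 remainder 0
125654 ÷ 2 = 62827 remainder 0
62827 ÷ 2 = 31413 remainder 1
31413 ÷ 2 = 15706 remainder 1
15706 ÷ 2 = 7853 remainder 0
7853 ÷ 2 = 3926 remainder 1
3926 ÷ 2 = 1963 remainder 0
1963 ÷ 2 = 981 remainder 1
981 ÷ 2 = 490 remainder 1
490 ÷ 2 = 245 remainder 0
245 ÷ 2 = 122 remainder 1
122 ÷ 2 = 61 remainder 0
61 ÷ 2 = 30 remainder 1
30 ÷ 2 = 15 remainder 0
15 ÷ 2 = 7 remainder 1
7 ÷ 2 = 3 remainder 1
3 ÷ 2 = 1 remainder 1
1 ÷ 2 = 0 remainder 1
Reading remainders bottom to top: 1111010101101011000



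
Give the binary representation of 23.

Using repeated division by 2:
23 ÷ 2 = 11 remainder 1
11 ÷ 2 = 5 remainder 1
5 ÷ 2 = 2 remainder 1
2 ÷ 2 = 1 remainder 0
1 ÷ 2 = 0 remainder 1
Reading remainders bottom to top: 10111



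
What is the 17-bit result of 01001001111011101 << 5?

Original: 01001001111011101 (decimal 37853)
Shift left by 5 positions
Append 5 zeros on the right and drop the 5 high bits that overflow the 17-bit width
Result: 00111101110100000 (decimal 31648)
Equivalent: 37853 << 5 = 37853 × 2^5 = 1211296, truncated to 17 bits = 31648



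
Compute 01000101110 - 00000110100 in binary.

Method 1 - Direct subtraction (column by column from the right: bit − bit − borrow-in; if negative, add 2 and borrow 1 from the next column):
borrow: 01111100000
        01000101110
-       00000110100
-------------------
        00111111010

Method 2 - Add two's complement:
Two's complement of 00000110100: invert → 11111001011, add 1 → 11111001100
  01000101110
+ 11111001100
-------------
 100111111010  (end carry out of the top bit = 1)
Discarding the end carry: 00111111010
Decimal check:
  01000101110 = 512 + 32 + 8 + 4 + 2 = 558
  00000110100 = 32 + 16 + 4 = 52
  558 - 52 = 506, and 00111111010 = 256 + 128 + 64 + 32 + 16 + 8 + 2 = 506 ✓



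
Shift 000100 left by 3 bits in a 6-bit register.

Original: 000100 (decimal 4)
Shift left by 3 positions
Append 3 zeros on the right
Result: 100000 (decimal 32)
Equivalent: 4 << 3 = 4 × 2^3 = 32



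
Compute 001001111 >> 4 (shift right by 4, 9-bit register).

Original: 001001111 (decimal 79)
Shift right by 4 positions
Drop the 4 low bits; fill with zeros on the left
Result: 000000100 (decimal 4)
Equivalent: 79 >> 4 = 79 ÷ 2^4 = 4



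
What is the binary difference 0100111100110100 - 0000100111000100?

Method 1 - Direct subtraction (column by column from the right: bit − bit − borrow-in; if negative, add 2 and borrow 1 from the next column):
borrow: 0000001110000000
        0100111100110100
-       0000100111000100
------------------------
        0100010101110000

Method 2 - Add two's complement:
Two's complement of 0000100111000100: invert → 1111011000111011, add 1 → 1111011000111100
  0100111100110100
+ 1111011000111100
------------------
 10100010101110000  (end carry out of the top bit = 1)
Discarding the end carry: 0100010101110000
Decimal check:
  0100111100110100 = 16384 + 2048 + 1024 + 512 + 256 + 32 + 16 + 4 = 20276
  0000100111000100 = 2048 + 256 + 128 + 64 + 4 = 2500
  20276 - 2500 = 17776, and 0100010101110000 = 16384 + 1024 + 256 + 64 + 32 + 16 = 17776 ✓



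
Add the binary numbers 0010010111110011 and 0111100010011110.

Add column by column from the right: bit + bit + carry-in; write the sum mod 2, carry 1 when the sum is 2 or 3.
carry:  1100001111111100
        0010010111110011
+       0111100010011110
------------------------
       01001111010010001
(the carry out of the leftmost column, 0, becomes the leading bit)
Decimal check:
  0010010111110011 = 8192 + 1024 + 256 + 128 + 64 + 32 + 16 + 2 + 1 = 9715
  0111100010011110 = 16384 + 8192 + 4096 + 2048 + 128 + 16 + 8 + 4 + 2 = 30878
  9715 + 30878 = 40593, and 01001111010010001 = 32768 + 4096 + 2048 + 1024 + 512 + 128 + 16 + 1 = 40593 ✓



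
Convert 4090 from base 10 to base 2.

Using repeated division by 2:
4090 ÷ 2 = 2045 remainder 0
2045 ÷ 2 = 1022 remainder 1
1022 ÷ 2 = 511 remainder 0
511 ÷ 2 = 255 remainder 1
255 ÷ 2 = 127 remainder 1
127 ÷ 2 = 63 remainder 1
63 ÷ 2 = 31 remainder 1
31 ÷ 2 = 15 remainder 1
15 ÷ 2 = 7 remainder 1
7 ÷ 2 = 3 remainder 1
3 ÷ 2 = 1 remainder 1
1 ÷ 2 = 0 remainder 1
Reading remainders bottom to top: 111111111010



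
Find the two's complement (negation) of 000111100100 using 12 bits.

Original: 000111100100
Step 1 - Invert all bits: 111000011011
Step 2 - Add 1: 111000011100
Verification: 000111100100 + 111000011100 = 1000000000000; discarding the end carry (carry out of the top bit) leaves the 12-bit value 000000000000, as required for x + (-x)



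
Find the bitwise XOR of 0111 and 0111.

XOR: 1 when bits differ
  0111
^ 0111
------
  0000
Decimal: 7 ^ 7 = 0



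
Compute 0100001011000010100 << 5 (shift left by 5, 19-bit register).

Original: 0100001011000010100 (decimal 136724)
Shift left by 5 positions
Append 5 zeros on the right and drop the 5 high bits that overflow the 19-bit width
Result: 0101100001010000000 (decimal 180864)
Equivalent: 136724 << 5 = 136724 × 2^5 = 4375168, truncated to 19 bits = 180864



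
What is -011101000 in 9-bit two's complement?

Original: 011101000
Step 1 - Invert all bits: 100010111
Step 2 - Add 1: 100011000
Verification: 011101000 + 100011000 = 1000000000; discarding the end carry (carry out of the top bit) leaves the 9-bit value 000000000, as required for x + (-x)



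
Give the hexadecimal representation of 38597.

Using repeated division by 16 (digits 10–15 are A–F):
38597 ÷ 16 = 2412 remainder 5
2412 ÷ 16 = 150 remainder 12 (C)
150 ÷ 16 = 9 remainder 6
9 ÷ 16 = 0 remainder 9
Reading remainders bottom to top: 96C5



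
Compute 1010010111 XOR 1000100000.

XOR: 1 when bits differ
  1010010111
^ 1000100000
------------
  0010110111
Decimal: 663 ^ 544 = 183



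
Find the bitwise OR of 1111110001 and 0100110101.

OR: 1 when either bit is 1
  1111110001
| 0100110101
------------
  1111110101
Decimal: 1009 | 309 = 1013



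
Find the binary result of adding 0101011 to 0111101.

Add column by column from the right: bit + bit + carry-in; write the sum mod 2, carry 1 when the sum is 2 or 3.
carry:  1111110
        0101011
+       0111101
---------------
       01101000
(the carry out of the leftmost column, 0, becomes the leading bit)
Decimal check:
  0101011 = 32 + 8 + 2 + 1 = 43
  0111101 = 32 + 16 + 8 + 4 + 1 = 61
  43 + 61 = 104, and 01101000 = 64 + 32 + 8 = 104 ✓



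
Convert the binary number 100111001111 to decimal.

Sum of powers of 2 for each 1-bit:
2^0 + 2^1 + 2^2 + 2^3 + 2^6 + 2^7 + 2^8 + 2^11
= 1 + 2 + 4 + 8 + 64 + 128 + 256 + 2048
= 2511



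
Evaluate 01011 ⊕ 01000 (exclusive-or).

XOR: 1 when bits differ
  01011
^ 01000
-------
  00011
Decimal: 11 ^ 8 = 3



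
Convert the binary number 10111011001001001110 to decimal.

Sum of powers of 2 for each 1-bit:
2^1 + 2^2 + 2^3 + 2^6 + 2^9 + 2^12 + 2^13 + 2^15 + 2^16 + 2^17 + 2^19
= 2 + 4 + 8 + 64 + 512 + 4096 + 8192 + 32768 + 65536 + 131072 + 524288
= 766542



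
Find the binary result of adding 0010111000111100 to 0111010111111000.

Add column by column from the right: bit + bit + carry-in; write the sum mod 2, carry 1 when the sum is 2 or 3.
carry:  1111111111110000
        0010111000111100
+       0111010111111000
------------------------
       01010010000110100
(the carry out of the leftmost column, 0, becomes the leading bit)
Decimal check:
  0010111000111100 = 8192 + 2048 + 1024 + 512 + 32 + 16 + 8 + 4 = 11836
  0111010111111000 = 16384 + 8192 + 4096 + 1024 + 256 + 128 + 64 + 32 + 16 + 8 = 30200
  11836 + 30200 = 42036, and 01010010000110100 = 32768 + 8192 + 1024 + 32 + 16 + 4 = 42036 ✓



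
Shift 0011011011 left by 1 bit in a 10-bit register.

Original: 0011011011 (decimal 219)
Shift left by 1 position
Append 1 zero on the right
Result: 0110110110 (decimal 438)
Equivalent: 219 << 1 = 219 × 2^1 = 438



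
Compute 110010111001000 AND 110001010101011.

AND: 1 only when both bits are 1
  110010111001000
& 110001010101011
-----------------
  110000010001000
Decimal: 26056 & 25259 = 24712



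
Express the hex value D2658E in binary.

Convert each hex digit to 4 bits:
  D = 1101
  2 = 0010
  6 = 0110
  5 = 0101
  8 = 1000
  E = 1110
Concatenate: 110100100110010110001110



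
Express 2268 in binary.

Using repeated division by 2:
2268 ÷ 2 = 1134 remainder 0
1134 ÷ 2 = 567 remainder 0
567 ÷ 2 = 283 remainder 1
283 ÷ 2 = 141 remainder 1
141 ÷ 2 = 70 remainder 1
70 ÷ 2 = 35 remainder 0
35 ÷ 2 = 17 remainder 1
17 ÷ 2 = 8 remainder 1
8 ÷ 2 = 4 remainder 0
4 ÷ 2 = 2 remainder 0
2 ÷ 2 = 1 remainder 0
1 ÷ 2 = 0 remainder 1
Reading remainders bottom to top: 100011011100



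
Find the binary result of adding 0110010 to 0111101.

Add column by column from the right: bit + bit + carry-in; write the sum mod 2, carry 1 when the sum is 2 or 3.
carry:  1100000
        0110010
+       0111101
---------------
       01101111
(the carry out of the leftmost column, 0, becomes the leading bit)
Decimal check:
  0110010 = 32 + 16 + 2 = 50
  0111101 = 32 + 16 + 8 + 4 + 1 = 61
  50 + 61 = 111, and 01101111 = 64 + 32 + 8 + 4 + 2 + 1 = 111 ✓



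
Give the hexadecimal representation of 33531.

Using repeated division by 16 (digits 10–15 are A–F):
33531 ÷ 16 = 2095 remainder 11 (B)
2095 ÷ 16 = 130 remainder 15 (F)
130 ÷ 16 = 8 remainder 2
8 ÷ 16 = 0 remainder 8
Reading remainders bottom to top: 82FB



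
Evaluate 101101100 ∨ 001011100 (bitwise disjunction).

OR: 1 when either bit is 1
  101101100
| 001011100
-----------
  101111100
Decimal: 364 | 92 = 380



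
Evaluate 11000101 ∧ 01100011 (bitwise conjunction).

AND: 1 only when both bits are 1
  11000101
& 01100011
----------
  01000001
Decimal: 197 & 99 = 65



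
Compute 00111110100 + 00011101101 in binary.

Add column by column from the right: bit + bit + carry-in; write the sum mod 2, carry 1 when the sum is 2 or 3.
carry:  01111111000
        00111110100
+       00011101101
-------------------
       001011100001
(the carry out of the leftmost column, 0, becomes the leading bit)
Decimal check:
  00111110100 = 256 + 128 + 64 + 32 + 16 + 4 = 500
  00011101101 = 128 + 64 + 32 + 8 + 4 + 1 = 237
  500 + 237 = 737, and 001011100001 = 512 + 128 + 64 + 32 + 1 = 737 ✓



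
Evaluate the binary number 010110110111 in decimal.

Sum of powers of 2 for each 1-bit:
2^0 + 2^1 + 2^2 + 2^4 + 2^5 + 2^7 + 2^8 + 2^10
= 1 + 2 + 4 + 16 + 32 + 128 + 256 + 1024
= 1463



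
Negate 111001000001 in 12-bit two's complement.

Original (sign bit 1, negative): 111001000001
Step 1 - Invert all bits: 000110111110
Step 2 - Add 1: 000110111111
Verification: 111001000001 + 000110111111 = 1000000000000; discarding the end carry (carry out of the top bit) leaves the 12-bit value 000000000000, as required for x + (-x)



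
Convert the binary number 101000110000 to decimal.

Sum of powers of 2 for each 1-bit:
2^4 + 2^5 + 2^9 + 2^11
= 16 + 32 + 512 + 2048
= 2608



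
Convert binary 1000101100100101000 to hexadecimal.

Group into 4-bit nibbles from right:
  0100 = 4
  0101 = 5
  1001 = 9
  0010 = 2
  1000 = 8
Result: 45928



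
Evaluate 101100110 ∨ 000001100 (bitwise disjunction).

OR: 1 when either bit is 1
  101100110
| 000001100
-----------
  101101110
Decimal: 358 | 12 = 366



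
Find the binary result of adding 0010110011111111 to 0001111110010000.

Add column by column from the right: bit + bit + carry-in; write the sum mod 2, carry 1 when the sum is 2 or 3.
carry:  0111111111100000
        0010110011111111
+       0001111110010000
------------------------
       00100110010001111
(the carry out of the leftmost column, 0, becomes the leading bit)
Decimal check:
  0010110011111111 = 8192 + 2048 + 1024 + 128 + 64 + 32 + 16 + 8 + 4 + 2 + 1 = 11519
  0001111110010000 = 4096 + 2048 + 1024 + 512 + 256 + 128 + 16 = 8080
  11519 + 8080 = 19599, and 00100110010001111 = 16384 + 2048 + 1024 + 128 + 8 + 4 + 2 + 1 = 19599 ✓

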